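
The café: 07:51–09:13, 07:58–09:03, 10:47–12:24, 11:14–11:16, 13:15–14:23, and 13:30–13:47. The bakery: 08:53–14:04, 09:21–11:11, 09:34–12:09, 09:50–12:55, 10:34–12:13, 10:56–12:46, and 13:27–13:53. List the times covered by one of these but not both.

07:51-08:53, 09:13-10:47, 12:24-13:15, 14:04-14:23

Merge the first list: 07:51-09:13, 10:47-12:24, 13:15-14:23.
Merge the second list: 08:53-14:04.
A \ B = 07:51-08:53, 14:04-14:23.
B \ A = 09:13-10:47, 12:24-13:15.
Union of the two gives the symmetric difference.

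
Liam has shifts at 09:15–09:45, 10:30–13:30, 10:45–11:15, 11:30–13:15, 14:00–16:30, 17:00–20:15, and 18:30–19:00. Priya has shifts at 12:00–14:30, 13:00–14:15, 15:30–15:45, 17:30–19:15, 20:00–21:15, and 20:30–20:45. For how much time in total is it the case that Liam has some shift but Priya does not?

Merge the first list: 09:15-09:45, 10:30-13:30, 14:00-16:30, 17:00-20:15.
Merge the second list: 12:00-14:30, 15:30-15:45, 17:30-19:15, 20:00-21:15.
A \ B = 09:15-09:45, 10:30-12:00, 14:30-15:30, 15:45-16:30, 17:00-17:30, 19:15-20:00.
Total: 30 min + 1 h 30 min + 1 h + 45 min + 30 min + 45 min = 5 h.

5 h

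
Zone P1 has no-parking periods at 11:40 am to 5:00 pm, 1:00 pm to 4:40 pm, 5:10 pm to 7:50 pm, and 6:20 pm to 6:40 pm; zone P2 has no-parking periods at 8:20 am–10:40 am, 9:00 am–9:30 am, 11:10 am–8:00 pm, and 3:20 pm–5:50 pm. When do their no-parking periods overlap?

First set merges to 11:40 am–5:00 pm, 5:10 pm–7:50 pm.
Second set merges to 8:20 am–10:40 am, 11:10 am–8:00 pm.
11:40 am–5:00 pm meets the second set on 11:40 am–5:00 pm.
5:10 pm–7:50 pm meets the second set on 5:10 pm–7:50 pm.

11:40 am–5:00 pm, 5:10 pm–7:50 pm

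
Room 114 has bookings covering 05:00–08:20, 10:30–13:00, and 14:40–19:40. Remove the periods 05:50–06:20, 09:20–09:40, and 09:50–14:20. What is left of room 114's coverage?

05:00-05:50, 06:20-08:20, 14:40-19:40

05:00-08:20 minus B → 05:00-05:50, 06:20-08:20.
10:30-13:00: fully covered by B → removed.
14:40-19:40: no B overlap → unchanged.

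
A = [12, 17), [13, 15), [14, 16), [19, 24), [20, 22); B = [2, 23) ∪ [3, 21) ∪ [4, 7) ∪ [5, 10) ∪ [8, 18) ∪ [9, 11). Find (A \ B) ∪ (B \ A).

[2, 12) ∪ [17, 19) ∪ [23, 24)

First set merges to [12, 17), [19, 24).
Second set merges to [2, 23).
A \ B = [23, 24).
B \ A = [2, 12), [17, 19).
Union of the two gives the symmetric difference.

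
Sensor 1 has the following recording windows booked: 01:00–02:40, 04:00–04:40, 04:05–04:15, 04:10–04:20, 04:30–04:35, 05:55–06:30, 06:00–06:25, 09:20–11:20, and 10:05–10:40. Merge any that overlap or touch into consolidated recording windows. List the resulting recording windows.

04:00–04:40 is disjoint → start new block.
04:05–04:15 overlaps/touches 04:00–04:40 → extend to 04:00–04:40.
04:10–04:20 overlaps/touches 04:00–04:40 → extend to 04:00–04:40.
04:30–04:35 overlaps/touches 04:00–04:40 → extend to 04:00–04:40.
05:55–06:30 is disjoint → start new block.
06:00–06:25 overlaps/touches 05:55–06:30 → extend to 05:55–06:30.
09:20–11:20 is disjoint → start new block.
10:05–10:40 overlaps/touches 09:20–11:20 → extend to 09:20–11:20.

01:00–02:40, 04:00–04:40, 05:55–06:30, 09:20–11:20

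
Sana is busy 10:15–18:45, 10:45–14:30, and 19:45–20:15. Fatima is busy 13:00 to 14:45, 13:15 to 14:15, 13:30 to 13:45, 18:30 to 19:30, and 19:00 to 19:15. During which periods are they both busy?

13:00–14:45, 18:30–18:45

First set merges to 10:15–18:45, 19:45–20:15.
Second set merges to 13:00–14:45, 18:30–19:30.
10:15–18:45 overlaps B on 13:00–14:45, 18:30–18:45.
19:45–20:15 falls entirely outside B.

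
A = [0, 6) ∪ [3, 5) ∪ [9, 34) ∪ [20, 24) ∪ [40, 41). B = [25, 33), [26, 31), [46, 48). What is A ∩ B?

[25, 33)

Merge the first list: [0, 6), [9, 34), [40, 41).
Merge the second list: [25, 33), [46, 48).
[0, 6) falls entirely outside B.
[9, 34) overlaps B on [25, 33).
[40, 41) falls entirely outside B.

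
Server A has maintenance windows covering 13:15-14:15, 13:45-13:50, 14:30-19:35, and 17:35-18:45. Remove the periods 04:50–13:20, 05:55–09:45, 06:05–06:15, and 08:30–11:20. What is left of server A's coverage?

Merge the first list: 13:15-14:15, 14:30-19:35.
Merge the second list: 04:50-13:20.
13:15-14:15 with B removed leaves 13:20-14:15.
14:30-19:35 is untouched.

13:20-14:15, 14:30-19:35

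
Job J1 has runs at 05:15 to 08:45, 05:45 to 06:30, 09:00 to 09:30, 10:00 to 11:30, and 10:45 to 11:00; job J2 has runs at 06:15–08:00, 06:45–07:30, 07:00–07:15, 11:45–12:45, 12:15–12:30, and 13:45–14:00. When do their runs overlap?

06:15-08:00

A, merged: 05:15-08:45, 09:00-09:30, 10:00-11:30.
B, merged: 06:15-08:00, 11:45-12:45, 13:45-14:00.
05:15-08:45 overlaps B on 06:15-08:00.
09:00-09:30 falls entirely outside B.
10:00-11:30 falls entirely outside B.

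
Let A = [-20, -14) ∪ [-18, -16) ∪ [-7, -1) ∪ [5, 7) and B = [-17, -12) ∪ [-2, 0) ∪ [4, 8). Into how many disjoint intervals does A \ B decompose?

2

A, merged: [-20, -14), [-7, -1), [5, 7).
A \ B = [-20, -17), [-7, -2).
That is 2 disjoint pieces.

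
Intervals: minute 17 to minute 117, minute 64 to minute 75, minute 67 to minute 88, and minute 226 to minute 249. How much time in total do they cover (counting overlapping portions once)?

Merged: minute 17 to minute 117, minute 226 to minute 249.
Lengths: 100 minutes + 23 minutes = 123 minutes.

123 minutes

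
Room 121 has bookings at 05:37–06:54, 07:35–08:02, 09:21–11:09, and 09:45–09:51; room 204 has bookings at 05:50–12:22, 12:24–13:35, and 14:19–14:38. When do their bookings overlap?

05:50–06:54, 07:35–08:02, 09:21–11:09

A, merged: 05:37–06:54, 07:35–08:02, 09:21–11:09.
05:37–06:54 meets the second set on 05:50–06:54.
07:35–08:02 meets the second set on 07:35–08:02.
09:21–11:09 meets the second set on 09:21–11:09.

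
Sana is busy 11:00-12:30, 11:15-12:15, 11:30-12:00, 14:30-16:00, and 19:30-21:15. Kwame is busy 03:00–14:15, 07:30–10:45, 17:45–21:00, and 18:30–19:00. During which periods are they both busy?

Merge the first list: 11:00-12:30, 14:30-16:00, 19:30-21:15.
Merge the second list: 03:00-14:15, 17:45-21:00.
11:00-12:30 overlaps B on 11:00-12:30.
14:30-16:00 falls entirely outside B.
19:30-21:15 overlaps B on 19:30-21:00.

11:00-12:30, 19:30-21:00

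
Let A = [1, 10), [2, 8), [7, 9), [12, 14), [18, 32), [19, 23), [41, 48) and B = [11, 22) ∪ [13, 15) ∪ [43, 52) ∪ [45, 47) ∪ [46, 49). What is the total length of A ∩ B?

11

A, merged: [1, 10), [12, 14), [18, 32), [41, 48).
B, merged: [11, 22), [43, 52).
A ∩ B = [12, 14), [18, 22), [43, 48).
Total: 2 + 4 + 5 = 11.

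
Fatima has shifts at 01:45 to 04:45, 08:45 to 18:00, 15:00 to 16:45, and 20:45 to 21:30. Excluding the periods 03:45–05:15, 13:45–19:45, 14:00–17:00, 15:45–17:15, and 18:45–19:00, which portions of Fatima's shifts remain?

01:45-03:45, 08:45-13:45, 20:45-21:30

Merge the first list: 01:45-04:45, 08:45-18:00, 20:45-21:30.
Merge the second list: 03:45-05:15, 13:45-19:45.
01:45-04:45 with B removed leaves 01:45-03:45.
08:45-18:00 with B removed leaves 08:45-13:45.
20:45-21:30 is untouched.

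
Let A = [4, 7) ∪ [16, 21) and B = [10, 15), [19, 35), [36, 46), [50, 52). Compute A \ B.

[4, 7): no B overlap → unchanged.
[16, 21) minus B → [16, 19).

[4, 7) ∪ [16, 19)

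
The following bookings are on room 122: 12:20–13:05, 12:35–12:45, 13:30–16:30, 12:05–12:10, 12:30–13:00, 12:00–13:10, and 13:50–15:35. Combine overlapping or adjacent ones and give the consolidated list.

12:00-13:10, 13:30-16:30

Sort by start: 12:00-13:10, 12:05-12:10, 12:20-13:05, 12:30-13:00, 12:35-12:45, 13:30-16:30, 13:50-15:35.
12:05-12:10 overlaps/touches 12:00-13:10 → extend to 12:00-13:10.
12:20-13:05 overlaps/touches 12:00-13:10 → extend to 12:00-13:10.
12:30-13:00 overlaps/touches 12:00-13:10 → extend to 12:00-13:10.
12:35-12:45 overlaps/touches 12:00-13:10 → extend to 12:00-13:10.
13:30-16:30 is disjoint → start new block.
13:50-15:35 overlaps/touches 13:30-16:30 → extend to 13:30-16:30.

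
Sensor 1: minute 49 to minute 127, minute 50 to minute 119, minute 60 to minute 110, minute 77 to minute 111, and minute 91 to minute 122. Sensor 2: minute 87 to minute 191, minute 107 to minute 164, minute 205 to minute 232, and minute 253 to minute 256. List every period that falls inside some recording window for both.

minute 87 to minute 127

First set merges to minute 49 to minute 127.
Second set merges to minute 87 to minute 191, minute 205 to minute 232, minute 253 to minute 256.
minute 49 to minute 127 meets the second set on minute 87 to minute 127.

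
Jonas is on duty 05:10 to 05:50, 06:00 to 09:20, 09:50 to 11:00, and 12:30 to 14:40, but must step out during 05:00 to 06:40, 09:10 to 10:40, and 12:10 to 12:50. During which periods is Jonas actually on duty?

05:10–05:50: fully covered by B → removed.
06:00–09:20 minus B → 06:40–09:10.
09:50–11:00 minus B → 10:40–11:00.
12:30–14:40 minus B → 12:50–14:40.

06:40–09:10, 10:40–11:00, 12:50–14:40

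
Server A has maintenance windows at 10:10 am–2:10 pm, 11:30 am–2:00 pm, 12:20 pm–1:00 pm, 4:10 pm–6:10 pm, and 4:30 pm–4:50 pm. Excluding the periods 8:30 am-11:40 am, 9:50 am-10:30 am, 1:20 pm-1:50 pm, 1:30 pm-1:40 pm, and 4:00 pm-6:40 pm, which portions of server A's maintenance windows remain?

11:40 am–1:20 pm, 1:50 pm–2:10 pm

A, merged: 10:10 am–2:10 pm, 4:10 pm–6:10 pm.
B, merged: 8:30 am–11:40 am, 1:20 pm–1:50 pm, 4:00 pm–6:40 pm.
10:10 am–2:10 pm minus B → 11:40 am–1:20 pm, 1:50 pm–2:10 pm.
4:10 pm–6:10 pm: fully covered by B → removed.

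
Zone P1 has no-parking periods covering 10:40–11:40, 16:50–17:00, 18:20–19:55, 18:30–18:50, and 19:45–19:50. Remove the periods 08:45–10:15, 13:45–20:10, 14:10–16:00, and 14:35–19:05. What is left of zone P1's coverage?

10:40–11:40

First set merges to 10:40–11:40, 16:50–17:00, 18:20–19:55.
Second set merges to 08:45–10:15, 13:45–20:10.
10:40–11:40: no B overlap → unchanged.
16:50–17:00: fully covered by B → removed.
18:20–19:55: fully covered by B → removed.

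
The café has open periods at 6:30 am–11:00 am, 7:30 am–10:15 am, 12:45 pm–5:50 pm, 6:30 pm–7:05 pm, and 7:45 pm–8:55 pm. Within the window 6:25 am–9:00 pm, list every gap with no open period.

The merged coverage is 6:30 am–11:00 am, 12:45 pm–5:50 pm, 6:30 pm–7:05 pm, 7:45 pm–8:55 pm.
Complement within 6:25 am–9:00 pm: 6:25 am–6:30 am, 11:00 am–12:45 pm, 5:50 pm–6:30 pm, 7:05 pm–7:45 pm, 8:55 pm–9:00 pm.

6:25 am–6:30 am, 11:00 am–12:45 pm, 5:50 pm–6:30 pm, 7:05 pm–7:45 pm, 8:55 pm–9:00 pm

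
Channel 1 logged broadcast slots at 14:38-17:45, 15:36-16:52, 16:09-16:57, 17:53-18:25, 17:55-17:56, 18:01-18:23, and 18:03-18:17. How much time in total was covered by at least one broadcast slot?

3 h 39 min

Merged: 14:38–17:45, 17:53–18:25.
Lengths: 3 h 7 min + 32 min = 3 h 39 min.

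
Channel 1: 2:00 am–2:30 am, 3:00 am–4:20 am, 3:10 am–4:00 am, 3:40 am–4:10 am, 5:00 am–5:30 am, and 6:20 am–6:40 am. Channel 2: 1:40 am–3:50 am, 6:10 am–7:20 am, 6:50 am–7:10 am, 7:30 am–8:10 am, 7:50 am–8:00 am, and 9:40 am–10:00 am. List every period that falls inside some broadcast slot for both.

Merge the first list: 2:00 am–2:30 am, 3:00 am–4:20 am, 5:00 am–5:30 am, 6:20 am–6:40 am.
Merge the second list: 1:40 am–3:50 am, 6:10 am–7:20 am, 7:30 am–8:10 am, 9:40 am–10:00 am.
2:00 am–2:30 am overlaps B on 2:00 am–2:30 am.
3:00 am–4:20 am overlaps B on 3:00 am–3:50 am.
5:00 am–5:30 am falls entirely outside B.
6:20 am–6:40 am overlaps B on 6:20 am–6:40 am.

2:00 am–2:30 am, 3:00 am–3:50 am, 6:20 am–6:40 am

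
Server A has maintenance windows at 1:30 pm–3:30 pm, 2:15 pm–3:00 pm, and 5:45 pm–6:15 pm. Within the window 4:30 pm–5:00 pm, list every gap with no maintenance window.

The merged coverage is 1:30 pm-3:30 pm, 5:45 pm-6:15 pm.
Uncovered inside 4:30 pm-5:00 pm: 4:30 pm-5:00 pm.

4:30 pm-5:00 pm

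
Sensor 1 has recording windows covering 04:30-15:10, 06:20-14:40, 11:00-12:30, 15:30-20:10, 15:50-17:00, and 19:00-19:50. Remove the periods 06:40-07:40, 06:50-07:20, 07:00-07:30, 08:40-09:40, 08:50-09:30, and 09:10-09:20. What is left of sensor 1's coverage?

First set merges to 04:30–15:10, 15:30–20:10.
Second set merges to 06:40–07:40, 08:40–09:40.
04:30–15:10 with B removed leaves 04:30–06:40, 07:40–08:40, 09:40–15:10.
15:30–20:10 is untouched.

04:30–06:40, 07:40–08:40, 09:40–15:10, 15:30–20:10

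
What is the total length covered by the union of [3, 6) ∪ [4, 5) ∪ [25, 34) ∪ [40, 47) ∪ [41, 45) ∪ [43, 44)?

19

Merged: [3, 6), [25, 34), [40, 47).
Lengths: 3 + 9 + 7 = 19.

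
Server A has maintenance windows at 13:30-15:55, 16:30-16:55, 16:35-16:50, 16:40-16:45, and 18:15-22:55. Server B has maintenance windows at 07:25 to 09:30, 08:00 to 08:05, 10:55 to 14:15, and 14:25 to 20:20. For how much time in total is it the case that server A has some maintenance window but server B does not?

Merge the first list: 13:30-15:55, 16:30-16:55, 18:15-22:55.
Merge the second list: 07:25-09:30, 10:55-14:15, 14:25-20:20.
A \ B = 14:15-14:25, 20:20-22:55.
Total: 10 min + 2 h 35 min = 2 h 45 min.

2 h 45 min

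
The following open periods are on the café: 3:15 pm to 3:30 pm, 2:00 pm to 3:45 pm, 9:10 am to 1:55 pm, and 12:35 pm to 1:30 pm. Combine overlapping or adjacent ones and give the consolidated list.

Sort by start: 9:10 am–1:55 pm, 12:35 pm–1:30 pm, 2:00 pm–3:45 pm, 3:15 pm–3:30 pm.
12:35 pm–1:30 pm overlaps/touches 9:10 am–1:55 pm → extend to 9:10 am–1:55 pm.
2:00 pm–3:45 pm is disjoint → start new block.
3:15 pm–3:30 pm overlaps/touches 2:00 pm–3:45 pm → extend to 2:00 pm–3:45 pm.

9:10 am–1:55 pm, 2:00 pm–3:45 pm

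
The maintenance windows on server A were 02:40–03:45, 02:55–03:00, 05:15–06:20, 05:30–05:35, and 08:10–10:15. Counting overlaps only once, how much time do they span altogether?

Merged: 02:40–03:45, 05:15–06:20, 08:10–10:15.
Lengths: 1 h 5 min + 1 h 5 min + 2 h 5 min = 4 h 15 min.

4 h 15 min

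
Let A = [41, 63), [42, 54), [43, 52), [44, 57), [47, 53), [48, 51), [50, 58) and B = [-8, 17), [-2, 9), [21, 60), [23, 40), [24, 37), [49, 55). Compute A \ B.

[60, 63)

A, merged: [41, 63).
B, merged: [-8, 17), [21, 60).
[41, 63) minus B → [60, 63).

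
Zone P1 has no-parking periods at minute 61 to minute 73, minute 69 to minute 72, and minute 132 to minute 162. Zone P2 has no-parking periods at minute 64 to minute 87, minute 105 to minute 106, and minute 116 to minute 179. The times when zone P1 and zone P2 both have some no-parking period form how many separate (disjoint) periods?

A, merged: minute 61 to minute 73, minute 132 to minute 162.
A ∩ B = minute 64 to minute 73, minute 132 to minute 162.
That is 2 disjoint pieces.

2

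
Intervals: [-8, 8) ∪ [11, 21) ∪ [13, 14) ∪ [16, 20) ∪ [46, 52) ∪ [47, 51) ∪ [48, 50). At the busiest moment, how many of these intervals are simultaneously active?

3

Sweep endpoints in order; track running count of active intervals.
Peak of 3 reached at 48.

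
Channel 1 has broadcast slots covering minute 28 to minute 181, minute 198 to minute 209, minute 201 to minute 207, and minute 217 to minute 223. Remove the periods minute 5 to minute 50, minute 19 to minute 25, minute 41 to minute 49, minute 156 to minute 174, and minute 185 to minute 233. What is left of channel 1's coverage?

Merge the first list: minute 28 to minute 181, minute 198 to minute 209, minute 217 to minute 223.
Merge the second list: minute 5 to minute 50, minute 156 to minute 174, minute 185 to minute 233.
minute 28 to minute 181 minus B → minute 50 to minute 156, minute 174 to minute 181.
minute 198 to minute 209: fully covered by B → removed.
minute 217 to minute 223: fully covered by B → removed.

minute 50 to minute 156, minute 174 to minute 181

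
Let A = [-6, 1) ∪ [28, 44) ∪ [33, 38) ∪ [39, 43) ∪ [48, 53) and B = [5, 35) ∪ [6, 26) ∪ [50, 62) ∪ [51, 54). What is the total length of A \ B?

A, merged: [-6, 1), [28, 44), [48, 53).
B, merged: [5, 35), [50, 62).
A \ B = [-6, 1), [35, 44), [48, 50).
Total: 7 + 9 + 2 = 18.

18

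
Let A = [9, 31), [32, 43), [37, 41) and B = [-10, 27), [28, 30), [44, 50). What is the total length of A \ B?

13

A, merged: [9, 31), [32, 43).
A \ B = [27, 28), [30, 31), [32, 43).
Total: 1 + 1 + 11 = 13.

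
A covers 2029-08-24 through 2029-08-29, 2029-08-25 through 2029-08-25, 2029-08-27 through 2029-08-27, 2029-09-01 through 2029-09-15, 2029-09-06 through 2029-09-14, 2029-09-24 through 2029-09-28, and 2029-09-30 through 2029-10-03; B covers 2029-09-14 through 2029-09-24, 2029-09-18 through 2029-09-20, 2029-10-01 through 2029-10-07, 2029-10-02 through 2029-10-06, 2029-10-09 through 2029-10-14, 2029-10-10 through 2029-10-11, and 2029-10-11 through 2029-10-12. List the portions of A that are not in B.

2029-08-24 through 2029-08-29, 2029-09-01 through 2029-09-13, 2029-09-25 through 2029-09-28, 2029-09-30 through 2029-09-30

First set merges to 2029-08-24 through 2029-08-29, 2029-09-01 through 2029-09-15, 2029-09-24 through 2029-09-28, 2029-09-30 through 2029-10-03.
Second set merges to 2029-09-14 through 2029-09-24, 2029-10-01 through 2029-10-07, 2029-10-09 through 2029-10-14.
2029-08-24 through 2029-08-29 is untouched.
2029-09-01 through 2029-09-15 with B removed leaves 2029-09-01 through 2029-09-13.
2029-09-24 through 2029-09-28 with B removed leaves 2029-09-25 through 2029-09-28.
2029-09-30 through 2029-10-03 with B removed leaves 2029-09-30 through 2029-09-30.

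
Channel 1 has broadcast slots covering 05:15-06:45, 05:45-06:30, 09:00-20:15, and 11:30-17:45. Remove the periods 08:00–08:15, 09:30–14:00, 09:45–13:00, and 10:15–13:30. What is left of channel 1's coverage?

First set merges to 05:15–06:45, 09:00–20:15.
Second set merges to 08:00–08:15, 09:30–14:00.
05:15–06:45 is untouched.
09:00–20:15 with B removed leaves 09:00–09:30, 14:00–20:15.

05:15–06:45, 09:00–09:30, 14:00–20:15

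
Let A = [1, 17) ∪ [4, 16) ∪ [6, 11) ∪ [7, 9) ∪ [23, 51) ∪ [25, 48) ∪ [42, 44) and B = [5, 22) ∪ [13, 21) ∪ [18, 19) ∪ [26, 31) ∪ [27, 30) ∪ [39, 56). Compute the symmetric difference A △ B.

A, merged: [1, 17), [23, 51).
B, merged: [5, 22), [26, 31), [39, 56).
A but not B: [1, 5), [23, 26), [31, 39).
B but not A: [17, 22), [51, 56).
Combining gives A △ B.

[1, 5) ∪ [17, 22) ∪ [23, 26) ∪ [31, 39) ∪ [51, 56)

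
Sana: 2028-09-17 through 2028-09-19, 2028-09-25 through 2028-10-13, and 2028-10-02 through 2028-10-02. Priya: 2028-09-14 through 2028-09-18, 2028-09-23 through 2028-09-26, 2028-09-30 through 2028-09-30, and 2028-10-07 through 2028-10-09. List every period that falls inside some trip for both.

Merge the first list: 2028-09-17 through 2028-09-19, 2028-09-25 through 2028-10-13.
2028-09-17 through 2028-09-19 ∩ B → 2028-09-17 through 2028-09-18.
2028-09-25 through 2028-10-13 ∩ B → 2028-09-25 through 2028-09-26, 2028-09-30 through 2028-09-30, 2028-10-07 through 2028-10-09.

2028-09-17 through 2028-09-18, 2028-09-25 through 2028-09-26, 2028-09-30 through 2028-09-30, 2028-10-07 through 2028-10-09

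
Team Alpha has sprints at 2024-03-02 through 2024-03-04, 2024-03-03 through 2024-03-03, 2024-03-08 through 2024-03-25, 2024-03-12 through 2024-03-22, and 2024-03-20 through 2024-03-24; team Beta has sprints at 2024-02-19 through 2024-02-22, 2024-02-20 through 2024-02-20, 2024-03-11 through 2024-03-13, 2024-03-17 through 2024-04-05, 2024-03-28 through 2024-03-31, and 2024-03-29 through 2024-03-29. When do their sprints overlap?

First set merges to 2024-03-02 through 2024-03-04, 2024-03-08 through 2024-03-25.
Second set merges to 2024-02-19 through 2024-02-22, 2024-03-11 through 2024-03-13, 2024-03-17 through 2024-04-05.
2024-03-02 through 2024-03-04 falls entirely outside B.
2024-03-08 through 2024-03-25 overlaps B on 2024-03-11 through 2024-03-13, 2024-03-17 through 2024-03-25.

2024-03-11 through 2024-03-13, 2024-03-17 through 2024-03-25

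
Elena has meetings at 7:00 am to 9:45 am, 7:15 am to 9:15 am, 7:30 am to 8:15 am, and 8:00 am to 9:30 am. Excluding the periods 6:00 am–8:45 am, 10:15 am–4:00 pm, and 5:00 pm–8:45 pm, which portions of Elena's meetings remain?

8:45 am–9:45 am

A, merged: 7:00 am–9:45 am.
7:00 am–9:45 am with B removed leaves 8:45 am–9:45 am.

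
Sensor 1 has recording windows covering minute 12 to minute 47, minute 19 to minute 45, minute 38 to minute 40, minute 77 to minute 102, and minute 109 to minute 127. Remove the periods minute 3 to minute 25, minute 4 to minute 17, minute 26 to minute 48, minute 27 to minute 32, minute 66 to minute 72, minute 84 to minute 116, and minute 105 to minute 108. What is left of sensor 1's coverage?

First set merges to minute 12 to minute 47, minute 77 to minute 102, minute 109 to minute 127.
Second set merges to minute 3 to minute 25, minute 26 to minute 48, minute 66 to minute 72, minute 84 to minute 116.
minute 12 to minute 47 minus B → minute 25 to minute 26.
minute 77 to minute 102 minus B → minute 77 to minute 84.
minute 109 to minute 127 minus B → minute 116 to minute 127.

minute 25 to minute 26, minute 77 to minute 84, minute 116 to minute 127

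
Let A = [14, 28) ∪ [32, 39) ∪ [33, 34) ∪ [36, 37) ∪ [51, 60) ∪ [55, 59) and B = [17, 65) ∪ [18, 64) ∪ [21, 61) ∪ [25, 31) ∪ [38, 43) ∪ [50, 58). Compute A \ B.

[14, 17)

A, merged: [14, 28), [32, 39), [51, 60).
B, merged: [17, 65).
[14, 28) with B removed leaves [14, 17).
[32, 39) lies entirely inside B → drops out.
[51, 60) lies entirely inside B → drops out.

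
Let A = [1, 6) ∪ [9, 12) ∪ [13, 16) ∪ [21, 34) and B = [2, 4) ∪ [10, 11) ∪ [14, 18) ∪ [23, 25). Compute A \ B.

[1, 6) with B removed leaves [1, 2), [4, 6).
[9, 12) with B removed leaves [9, 10), [11, 12).
[13, 16) with B removed leaves [13, 14).
[21, 34) with B removed leaves [21, 23), [25, 34).

[1, 2) ∪ [4, 6) ∪ [9, 10) ∪ [11, 12) ∪ [13, 14) ∪ [21, 23) ∪ [25, 34)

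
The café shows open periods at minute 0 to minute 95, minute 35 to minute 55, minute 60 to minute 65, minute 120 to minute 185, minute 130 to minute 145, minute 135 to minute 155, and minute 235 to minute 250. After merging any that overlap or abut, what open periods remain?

minute 0 to minute 95, minute 120 to minute 185, minute 235 to minute 250

minute 35 to minute 55 overlaps/touches minute 0 to minute 95 → extend to minute 0 to minute 95.
minute 60 to minute 65 overlaps/touches minute 0 to minute 95 → extend to minute 0 to minute 95.
minute 120 to minute 185 is disjoint → start new block.
minute 130 to minute 145 overlaps/touches minute 120 to minute 185 → extend to minute 120 to minute 185.
minute 135 to minute 155 overlaps/touches minute 120 to minute 185 → extend to minute 120 to minute 185.
minute 235 to minute 250 is disjoint → start new block.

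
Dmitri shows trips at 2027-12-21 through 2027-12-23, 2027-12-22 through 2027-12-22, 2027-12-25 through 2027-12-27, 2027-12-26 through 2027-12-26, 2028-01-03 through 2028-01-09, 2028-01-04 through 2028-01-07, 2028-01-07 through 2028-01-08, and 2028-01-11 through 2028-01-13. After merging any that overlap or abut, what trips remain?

2027-12-22 through 2027-12-22 overlaps/touches 2027-12-21 through 2027-12-23 → extend to 2027-12-21 through 2027-12-23.
2027-12-25 through 2027-12-27 is disjoint → start new block.
2027-12-26 through 2027-12-26 overlaps/touches 2027-12-25 through 2027-12-27 → extend to 2027-12-25 through 2027-12-27.
2028-01-03 through 2028-01-09 is disjoint → start new block.
2028-01-04 through 2028-01-07 overlaps/touches 2028-01-03 through 2028-01-09 → extend to 2028-01-03 through 2028-01-09.
2028-01-07 through 2028-01-08 overlaps/touches 2028-01-03 through 2028-01-09 → extend to 2028-01-03 through 2028-01-09.
2028-01-11 through 2028-01-13 is disjoint → start new block.

2027-12-21 through 2027-12-23, 2027-12-25 through 2027-12-27, 2028-01-03 through 2028-01-09, 2028-01-11 through 2028-01-13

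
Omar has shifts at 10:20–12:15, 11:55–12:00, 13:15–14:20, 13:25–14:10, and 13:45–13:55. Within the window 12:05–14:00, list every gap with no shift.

12:15–13:15

The merged coverage is 10:20–12:15, 13:15–14:20.
Uncovered inside 12:05–14:00: 12:15–13:15.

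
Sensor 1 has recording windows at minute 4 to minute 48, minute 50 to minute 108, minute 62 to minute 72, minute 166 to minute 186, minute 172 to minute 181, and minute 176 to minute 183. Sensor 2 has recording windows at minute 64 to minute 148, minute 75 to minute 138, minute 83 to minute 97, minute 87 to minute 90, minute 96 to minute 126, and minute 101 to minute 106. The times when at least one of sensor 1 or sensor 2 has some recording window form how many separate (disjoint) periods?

3

First set merges to minute 4 to minute 48, minute 50 to minute 108, minute 166 to minute 186.
Second set merges to minute 64 to minute 148.
A ∪ B = minute 4 to minute 48, minute 50 to minute 148, minute 166 to minute 186.
That is 3 disjoint pieces.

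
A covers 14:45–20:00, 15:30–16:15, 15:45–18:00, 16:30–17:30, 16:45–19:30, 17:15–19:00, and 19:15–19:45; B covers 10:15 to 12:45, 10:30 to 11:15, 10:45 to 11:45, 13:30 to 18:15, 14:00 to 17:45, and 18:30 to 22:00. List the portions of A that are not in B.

Merge the first list: 14:45–20:00.
Merge the second list: 10:15–12:45, 13:30–18:15, 18:30–22:00.
14:45–20:00 with B removed leaves 18:15–18:30.

18:15–18:30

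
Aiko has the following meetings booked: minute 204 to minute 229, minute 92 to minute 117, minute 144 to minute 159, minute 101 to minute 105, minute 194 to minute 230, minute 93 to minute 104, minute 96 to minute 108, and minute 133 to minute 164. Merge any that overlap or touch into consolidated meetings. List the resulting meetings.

Sort by start: minute 92 to minute 117, minute 93 to minute 104, minute 96 to minute 108, minute 101 to minute 105, minute 133 to minute 164, minute 144 to minute 159, minute 194 to minute 230, minute 204 to minute 229.
minute 93 to minute 104 overlaps/touches minute 92 to minute 117 → extend to minute 92 to minute 117.
minute 96 to minute 108 overlaps/touches minute 92 to minute 117 → extend to minute 92 to minute 117.
minute 101 to minute 105 overlaps/touches minute 92 to minute 117 → extend to minute 92 to minute 117.
minute 133 to minute 164 is disjoint → start new block.
minute 144 to minute 159 overlaps/touches minute 133 to minute 164 → extend to minute 133 to minute 164.
minute 194 to minute 230 is disjoint → start new block.
minute 204 to minute 229 overlaps/touches minute 194 to minute 230 → extend to minute 194 to minute 230.

minute 92 to minute 117, minute 133 to minute 164, minute 194 to minute 230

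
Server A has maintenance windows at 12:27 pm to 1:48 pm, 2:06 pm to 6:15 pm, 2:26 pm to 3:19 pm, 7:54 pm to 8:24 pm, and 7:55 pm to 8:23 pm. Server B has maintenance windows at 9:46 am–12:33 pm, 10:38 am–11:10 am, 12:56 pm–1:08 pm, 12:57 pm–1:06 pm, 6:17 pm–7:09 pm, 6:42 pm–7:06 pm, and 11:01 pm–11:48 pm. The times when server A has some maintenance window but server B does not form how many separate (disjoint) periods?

4

First set merges to 12:27 pm–1:48 pm, 2:06 pm–6:15 pm, 7:54 pm–8:24 pm.
Second set merges to 9:46 am–12:33 pm, 12:56 pm–1:08 pm, 6:17 pm–7:09 pm, 11:01 pm–11:48 pm.
A \ B = 12:33 pm–12:56 pm, 1:08 pm–1:48 pm, 2:06 pm–6:15 pm, 7:54 pm–8:24 pm.
That is 4 disjoint pieces.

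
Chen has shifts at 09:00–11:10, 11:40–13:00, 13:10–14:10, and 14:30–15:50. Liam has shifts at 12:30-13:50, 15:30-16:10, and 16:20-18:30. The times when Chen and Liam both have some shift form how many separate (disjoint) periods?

A ∩ B = 12:30-13:00, 13:10-13:50, 15:30-15:50.
That is 3 disjoint pieces.

3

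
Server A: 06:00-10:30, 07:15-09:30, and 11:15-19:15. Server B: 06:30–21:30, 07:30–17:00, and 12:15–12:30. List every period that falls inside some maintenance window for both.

First set merges to 06:00-10:30, 11:15-19:15.
Second set merges to 06:30-21:30.
06:00-10:30 meets the second set on 06:30-10:30.
11:15-19:15 meets the second set on 11:15-19:15.

06:30-10:30, 11:15-19:15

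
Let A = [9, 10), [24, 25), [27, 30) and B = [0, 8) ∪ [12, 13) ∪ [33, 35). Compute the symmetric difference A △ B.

[0, 8) ∪ [9, 10) ∪ [12, 13) ∪ [24, 25) ∪ [27, 30) ∪ [33, 35)

Only in the first: [9, 10), [24, 25), [27, 30).
Only in the second: [0, 8), [12, 13), [33, 35).
Together these are the periods covered by exactly one.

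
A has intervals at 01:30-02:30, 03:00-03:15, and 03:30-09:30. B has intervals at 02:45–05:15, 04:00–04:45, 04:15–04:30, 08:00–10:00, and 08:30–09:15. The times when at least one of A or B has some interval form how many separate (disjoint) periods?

2

B, merged: 02:45–05:15, 08:00–10:00.
A ∪ B = 01:30–02:30, 02:45–10:00.
That is 2 disjoint pieces.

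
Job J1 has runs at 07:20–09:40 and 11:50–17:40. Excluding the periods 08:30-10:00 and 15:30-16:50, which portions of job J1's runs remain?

07:20-09:40 minus B → 07:20-08:30.
11:50-17:40 minus B → 11:50-15:30, 16:50-17:40.

07:20-08:30, 11:50-15:30, 16:50-17:40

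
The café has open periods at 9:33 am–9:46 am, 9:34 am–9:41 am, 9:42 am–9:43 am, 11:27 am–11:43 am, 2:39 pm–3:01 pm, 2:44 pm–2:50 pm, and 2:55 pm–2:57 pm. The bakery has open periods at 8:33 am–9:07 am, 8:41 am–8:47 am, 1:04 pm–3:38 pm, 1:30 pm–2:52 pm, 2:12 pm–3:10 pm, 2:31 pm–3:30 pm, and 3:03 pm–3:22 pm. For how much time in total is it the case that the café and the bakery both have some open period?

Merge the first list: 9:33 am–9:46 am, 11:27 am–11:43 am, 2:39 pm–3:01 pm.
Merge the second list: 8:33 am–9:07 am, 1:04 pm–3:38 pm.
A ∩ B = 2:39 pm–3:01 pm.
Total: 22 min.

22 min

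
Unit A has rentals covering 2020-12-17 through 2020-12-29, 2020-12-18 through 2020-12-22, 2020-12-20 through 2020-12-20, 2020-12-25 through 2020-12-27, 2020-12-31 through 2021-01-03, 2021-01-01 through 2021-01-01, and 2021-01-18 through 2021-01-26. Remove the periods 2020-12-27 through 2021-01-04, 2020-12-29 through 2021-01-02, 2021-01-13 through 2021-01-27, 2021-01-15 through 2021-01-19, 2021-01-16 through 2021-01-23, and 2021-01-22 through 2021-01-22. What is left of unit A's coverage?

A, merged: 2020-12-17 through 2020-12-29, 2020-12-31 through 2021-01-03, 2021-01-18 through 2021-01-26.
B, merged: 2020-12-27 through 2021-01-04, 2021-01-13 through 2021-01-27.
2020-12-17 through 2020-12-29 \ B = 2020-12-17 through 2020-12-26.
2020-12-31 through 2021-01-03: entirely removed.
2021-01-18 through 2021-01-26: entirely removed.

2020-12-17 through 2020-12-26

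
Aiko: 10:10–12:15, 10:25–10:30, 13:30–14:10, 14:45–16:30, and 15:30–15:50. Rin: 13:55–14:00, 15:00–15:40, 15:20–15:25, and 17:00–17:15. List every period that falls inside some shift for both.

13:55-14:00, 15:00-15:40

Merge the first list: 10:10-12:15, 13:30-14:10, 14:45-16:30.
Merge the second list: 13:55-14:00, 15:00-15:40, 17:00-17:15.
10:10-12:15: no overlap with the second set.
13:30-14:10 meets the second set on 13:55-14:00.
14:45-16:30 meets the second set on 15:00-15:40.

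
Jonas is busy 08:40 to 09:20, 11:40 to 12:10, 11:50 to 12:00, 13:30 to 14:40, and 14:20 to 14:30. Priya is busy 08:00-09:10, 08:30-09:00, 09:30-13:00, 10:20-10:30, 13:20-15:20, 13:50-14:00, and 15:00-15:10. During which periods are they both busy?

First set merges to 08:40–09:20, 11:40–12:10, 13:30–14:40.
Second set merges to 08:00–09:10, 09:30–13:00, 13:20–15:20.
08:40–09:20 overlaps B on 08:40–09:10.
11:40–12:10 overlaps B on 11:40–12:10.
13:30–14:40 overlaps B on 13:30–14:40.

08:40–09:10, 11:40–12:10, 13:30–14:40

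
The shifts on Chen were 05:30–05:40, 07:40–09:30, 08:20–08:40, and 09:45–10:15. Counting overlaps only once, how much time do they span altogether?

2 h 30 min

Merged: 05:30-05:40, 07:40-09:30, 09:45-10:15.
Lengths: 10 min + 1 h 50 min + 30 min = 2 h 30 min.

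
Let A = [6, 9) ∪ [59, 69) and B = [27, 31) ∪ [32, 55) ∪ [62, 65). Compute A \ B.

[6, 9) is untouched.
[59, 69) with B removed leaves [59, 62), [65, 69).

[6, 9) ∪ [59, 62) ∪ [65, 69)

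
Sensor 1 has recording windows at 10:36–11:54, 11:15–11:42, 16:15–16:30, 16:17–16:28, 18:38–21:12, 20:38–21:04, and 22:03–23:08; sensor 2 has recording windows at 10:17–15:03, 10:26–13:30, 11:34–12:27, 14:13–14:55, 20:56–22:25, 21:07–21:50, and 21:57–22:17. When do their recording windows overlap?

10:36-11:54, 20:56-21:12, 22:03-22:25

Merge the first list: 10:36-11:54, 16:15-16:30, 18:38-21:12, 22:03-23:08.
Merge the second list: 10:17-15:03, 20:56-22:25.
10:36-11:54 meets the second set on 10:36-11:54.
16:15-16:30: no overlap with the second set.
18:38-21:12 meets the second set on 20:56-21:12.
22:03-23:08 meets the second set on 22:03-22:25.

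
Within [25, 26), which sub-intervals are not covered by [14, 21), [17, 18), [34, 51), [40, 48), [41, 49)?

[25, 26)

Covered (merged): [14, 21), [34, 51).
Gaps within [25, 26): [25, 26).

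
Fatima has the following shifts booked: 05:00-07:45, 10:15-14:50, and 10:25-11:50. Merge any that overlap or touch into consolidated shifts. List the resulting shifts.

05:00–07:45, 10:15–14:50

10:15–14:50 is disjoint → start new block.
10:25–11:50 overlaps/touches 10:15–14:50 → extend to 10:15–14:50.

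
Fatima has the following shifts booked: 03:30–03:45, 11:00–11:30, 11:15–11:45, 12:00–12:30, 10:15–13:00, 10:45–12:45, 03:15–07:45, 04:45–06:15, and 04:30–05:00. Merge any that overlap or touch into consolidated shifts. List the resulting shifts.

Sort by start: 03:15-07:45, 03:30-03:45, 04:30-05:00, 04:45-06:15, 10:15-13:00, 10:45-12:45, 11:00-11:30, 11:15-11:45, 12:00-12:30.
03:30-03:45 overlaps/touches 03:15-07:45 → extend to 03:15-07:45.
04:30-05:00 overlaps/touches 03:15-07:45 → extend to 03:15-07:45.
04:45-06:15 overlaps/touches 03:15-07:45 → extend to 03:15-07:45.
10:15-13:00 is disjoint → start new block.
10:45-12:45 overlaps/touches 10:15-13:00 → extend to 10:15-13:00.
11:00-11:30 overlaps/touches 10:15-13:00 → extend to 10:15-13:00.
11:15-11:45 overlaps/touches 10:15-13:00 → extend to 10:15-13:00.
12:00-12:30 overlaps/touches 10:15-13:00 → extend to 10:15-13:00.

03:15-07:45, 10:15-13:00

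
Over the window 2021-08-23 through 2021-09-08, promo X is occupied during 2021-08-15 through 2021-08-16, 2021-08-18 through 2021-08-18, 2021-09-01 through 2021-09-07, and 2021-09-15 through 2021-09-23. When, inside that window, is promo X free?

Covered (merged): 2021-08-15 through 2021-08-16, 2021-08-18 through 2021-08-18, 2021-09-01 through 2021-09-07, 2021-09-15 through 2021-09-23.
Complement within 2021-08-23 through 2021-09-08: 2021-08-23 through 2021-08-31, 2021-09-08 through 2021-09-08.

2021-08-23 through 2021-08-31, 2021-09-08 through 2021-09-08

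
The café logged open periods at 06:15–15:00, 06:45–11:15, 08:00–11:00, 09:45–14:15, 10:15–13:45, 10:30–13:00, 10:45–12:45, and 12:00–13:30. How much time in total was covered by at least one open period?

8 h 45 min

Merged: 06:15–15:00.
Length: 8 h 45 min.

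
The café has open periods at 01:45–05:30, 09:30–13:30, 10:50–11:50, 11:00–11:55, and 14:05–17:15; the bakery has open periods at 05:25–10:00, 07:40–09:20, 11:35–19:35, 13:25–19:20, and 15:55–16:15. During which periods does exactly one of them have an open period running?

01:45-05:25, 05:30-09:30, 10:00-11:35, 13:30-14:05, 17:15-19:35

A, merged: 01:45-05:30, 09:30-13:30, 14:05-17:15.
B, merged: 05:25-10:00, 11:35-19:35.
A but not B: 01:45-05:25, 10:00-11:35.
B but not A: 05:30-09:30, 13:30-14:05, 17:15-19:35.
Combining gives A △ B.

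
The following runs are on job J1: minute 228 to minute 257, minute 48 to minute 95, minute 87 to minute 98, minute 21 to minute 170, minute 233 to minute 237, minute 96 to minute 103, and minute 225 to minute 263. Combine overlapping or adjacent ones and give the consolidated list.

Sort by start: minute 21 to minute 170, minute 48 to minute 95, minute 87 to minute 98, minute 96 to minute 103, minute 225 to minute 263, minute 228 to minute 257, minute 233 to minute 237.
minute 48 to minute 95 overlaps/touches minute 21 to minute 170 → extend to minute 21 to minute 170.
minute 87 to minute 98 overlaps/touches minute 21 to minute 170 → extend to minute 21 to minute 170.
minute 96 to minute 103 overlaps/touches minute 21 to minute 170 → extend to minute 21 to minute 170.
minute 225 to minute 263 is disjoint → start new block.
minute 228 to minute 257 overlaps/touches minute 225 to minute 263 → extend to minute 225 to minute 263.
minute 233 to minute 237 overlaps/touches minute 225 to minute 263 → extend to minute 225 to minute 263.

minute 21 to minute 170, minute 225 to minute 263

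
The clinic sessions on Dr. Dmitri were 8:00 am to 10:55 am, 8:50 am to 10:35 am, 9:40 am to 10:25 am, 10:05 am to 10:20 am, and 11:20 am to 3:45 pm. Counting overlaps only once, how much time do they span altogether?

7 h 20 min

Merged: 8:00 am–10:55 am, 11:20 am–3:45 pm.
Lengths: 2 h 55 min + 4 h 25 min = 7 h 20 min.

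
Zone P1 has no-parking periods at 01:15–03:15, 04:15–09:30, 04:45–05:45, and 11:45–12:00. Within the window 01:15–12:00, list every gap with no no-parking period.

03:15–04:15, 09:30–11:45

Covered (merged): 01:15–03:15, 04:15–09:30, 11:45–12:00.
Gaps within 01:15–12:00: 03:15–04:15, 09:30–11:45.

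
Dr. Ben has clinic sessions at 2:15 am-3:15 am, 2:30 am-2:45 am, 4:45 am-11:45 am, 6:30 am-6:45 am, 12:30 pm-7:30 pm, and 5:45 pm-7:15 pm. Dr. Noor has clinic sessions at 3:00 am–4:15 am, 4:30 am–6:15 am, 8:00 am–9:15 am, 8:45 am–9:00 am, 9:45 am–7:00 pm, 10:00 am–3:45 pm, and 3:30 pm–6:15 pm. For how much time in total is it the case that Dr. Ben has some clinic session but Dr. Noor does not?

3 h 30 min

First set merges to 2:15 am–3:15 am, 4:45 am–11:45 am, 12:30 pm–7:30 pm.
Second set merges to 3:00 am–4:15 am, 4:30 am–6:15 am, 8:00 am–9:15 am, 9:45 am–7:00 pm.
A \ B = 2:15 am–3:00 am, 6:15 am–8:00 am, 9:15 am–9:45 am, 7:00 pm–7:30 pm.
Total: 45 min + 1 h 45 min + 30 min + 30 min = 3 h 30 min.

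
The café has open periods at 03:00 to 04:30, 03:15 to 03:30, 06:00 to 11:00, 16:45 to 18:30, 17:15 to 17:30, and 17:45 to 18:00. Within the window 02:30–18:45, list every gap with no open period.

02:30–03:00, 04:30–06:00, 11:00–16:45, 18:30–18:45

After merging, the occupied span is 03:00–04:30, 06:00–11:00, 16:45–18:30.
Gaps within 02:30–18:45: 02:30–03:00, 04:30–06:00, 11:00–16:45, 18:30–18:45.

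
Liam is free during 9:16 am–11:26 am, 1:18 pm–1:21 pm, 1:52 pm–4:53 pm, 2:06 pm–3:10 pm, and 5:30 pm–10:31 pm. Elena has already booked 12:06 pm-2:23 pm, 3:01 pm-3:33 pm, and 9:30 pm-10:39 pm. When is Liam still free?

First set merges to 9:16 am–11:26 am, 1:18 pm–1:21 pm, 1:52 pm–4:53 pm, 5:30 pm–10:31 pm.
9:16 am–11:26 am: no B overlap → unchanged.
1:18 pm–1:21 pm: fully covered by B → removed.
1:52 pm–4:53 pm minus B → 2:23 pm–3:01 pm, 3:33 pm–4:53 pm.
5:30 pm–10:31 pm minus B → 5:30 pm–9:30 pm.

9:16 am–11:26 am, 2:23 pm–3:01 pm, 3:33 pm–4:53 pm, 5:30 pm–9:30 pm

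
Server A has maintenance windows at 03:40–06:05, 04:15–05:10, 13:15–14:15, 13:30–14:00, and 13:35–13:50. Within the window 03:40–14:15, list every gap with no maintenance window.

06:05-13:15

After merging, the occupied span is 03:40-06:05, 13:15-14:15.
Complement within 03:40-14:15: 06:05-13:15.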